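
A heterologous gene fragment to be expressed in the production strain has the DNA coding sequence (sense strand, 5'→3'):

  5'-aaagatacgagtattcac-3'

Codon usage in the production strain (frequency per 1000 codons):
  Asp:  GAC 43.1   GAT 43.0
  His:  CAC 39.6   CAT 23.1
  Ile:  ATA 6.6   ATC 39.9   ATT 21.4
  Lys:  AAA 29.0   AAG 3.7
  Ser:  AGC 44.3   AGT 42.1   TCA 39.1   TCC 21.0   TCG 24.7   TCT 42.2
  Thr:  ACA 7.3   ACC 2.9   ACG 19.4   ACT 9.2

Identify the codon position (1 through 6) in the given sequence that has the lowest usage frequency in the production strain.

Codon 1 AAA (Lys): 29.0 per 1000.
Codon 2 GAT (Asp): 43.0 per 1000.
Codon 3 ACG (Thr): 19.4 per 1000.
Codon 4 AGT (Ser): 42.1 per 1000.
Codon 5 ATT (Ile): 21.4 per 1000.
Codon 6 CAC (His): 39.6 per 1000.
Lowest frequency is 19.4 at codon 3.

3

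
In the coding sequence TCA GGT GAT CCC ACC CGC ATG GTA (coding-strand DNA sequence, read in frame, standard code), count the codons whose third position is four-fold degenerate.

6

Codon 1 TCA (Ser): third position 4-fold.
Codon 2 GGT (Gly): third position 4-fold.
Codon 3 GAT (Asp): third position 2-fold.
Codon 4 CCC (Pro): third position 4-fold.
Codon 5 ACC (Thr): third position 4-fold.
Codon 6 CGC (Arg): third position 4-fold.
Codon 7 ATG (Met): third position 1-fold.
Codon 8 GTA (Val): third position 4-fold.
Four-fold degenerate third positions: 6.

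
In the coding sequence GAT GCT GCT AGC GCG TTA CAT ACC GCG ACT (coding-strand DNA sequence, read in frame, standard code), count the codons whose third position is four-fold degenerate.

6

Codon 1 GAT (Asp): third position 2-fold.
Codon 2 GCT (Ala): third position 4-fold.
Codon 3 GCT (Ala): third position 4-fold.
Codon 4 AGC (Ser): third position 2-fold.
Codon 5 GCG (Ala): third position 4-fold.
Codon 6 TTA (Leu): third position 2-fold.
Codon 7 CAT (His): third position 2-fold.
Codon 8 ACC (Thr): third position 4-fold.
Codon 9 GCG (Ala): third position 4-fold.
Codon 10 ACT (Thr): third position 4-fold.
Four-fold degenerate third positions: 6.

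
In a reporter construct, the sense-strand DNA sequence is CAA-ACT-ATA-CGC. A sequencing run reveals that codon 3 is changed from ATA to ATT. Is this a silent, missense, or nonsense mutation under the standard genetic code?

silent

Position 9 falls in codon 3: ATA → Ile.
After the substitution the codon is ATT → Ile.
Both encode Ile, so the change is synonymous.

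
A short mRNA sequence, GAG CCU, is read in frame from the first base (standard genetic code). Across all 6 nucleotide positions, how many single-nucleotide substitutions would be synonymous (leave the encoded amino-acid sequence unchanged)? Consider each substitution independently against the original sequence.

4

Codon 1 (GAG, Glu): 1 synonymous substitution.
Codon 2 (CCU, Pro): 3 synonymous substitutions.
Total: 1 + 3 = 4.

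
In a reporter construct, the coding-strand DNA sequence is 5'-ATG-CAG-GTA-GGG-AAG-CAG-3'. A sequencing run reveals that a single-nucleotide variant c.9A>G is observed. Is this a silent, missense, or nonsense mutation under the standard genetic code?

Position 9 falls in codon 3: GTA → Val.
After the substitution the codon is GTG → Val.
Both encode Val, so the change is synonymous.

silent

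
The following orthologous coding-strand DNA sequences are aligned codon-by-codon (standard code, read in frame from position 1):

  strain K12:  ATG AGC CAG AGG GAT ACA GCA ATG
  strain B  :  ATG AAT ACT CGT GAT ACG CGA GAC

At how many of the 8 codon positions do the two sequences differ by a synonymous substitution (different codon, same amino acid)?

2

Codon 1: ATG Met / ATG Met — identical.
Codon 2: AGC Ser / AAT Asn — nonsynonymous.
Codon 3: CAG Gln / ACT Thr — nonsynonymous.
Codon 4: AGG Arg / CGT Arg — synonymous.
Codon 5: GAT Asp / GAT Asp — identical.
Codon 6: ACA Thr / ACG Thr — synonymous.
Codon 7: GCA Ala / CGA Arg — nonsynonymous.
Codon 8: ATG Met / GAC Asp — nonsynonymous.
Synonymous differences: 2.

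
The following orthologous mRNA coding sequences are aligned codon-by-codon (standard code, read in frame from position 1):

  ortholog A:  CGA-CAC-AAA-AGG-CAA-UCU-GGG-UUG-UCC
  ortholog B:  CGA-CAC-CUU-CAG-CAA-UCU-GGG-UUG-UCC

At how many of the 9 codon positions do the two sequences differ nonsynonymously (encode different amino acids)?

2

Codon 1: CGA Arg / CGA Arg — identical.
Codon 2: CAC His / CAC His — identical.
Codon 3: AAA Lys / CUU Leu — nonsynonymous.
Codon 4: AGG Arg / CAG Gln — nonsynonymous.
Codon 5: CAA Gln / CAA Gln — identical.
Codon 6: UCU Ser / UCU Ser — identical.
Codon 7: GGG Gly / GGG Gly — identical.
Codon 8: UUG Leu / UUG Leu — identical.
Codon 9: UCC Ser / UCC Ser — identical.
Nonsynonymous differences: 2.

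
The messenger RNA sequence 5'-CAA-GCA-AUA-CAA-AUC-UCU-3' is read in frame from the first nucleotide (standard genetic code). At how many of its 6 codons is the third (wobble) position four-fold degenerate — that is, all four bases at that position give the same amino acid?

Codon 1 CAA (Gln): third position 2-fold.
Codon 2 GCA (Ala): third position 4-fold.
Codon 3 AUA (Ile): third position 3-fold.
Codon 4 CAA (Gln): third position 2-fold.
Codon 5 AUC (Ile): third position 3-fold.
Codon 6 UCU (Ser): third position 4-fold.
Four-fold degenerate third positions: 2.

2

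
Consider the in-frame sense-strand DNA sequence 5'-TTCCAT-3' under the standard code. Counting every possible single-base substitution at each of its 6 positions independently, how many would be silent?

Codon 1 (TTC, Phe): 1 synonymous substitution.
Codon 2 (CAT, His): 1 synonymous substitution.
Total: 1 + 1 = 2.

2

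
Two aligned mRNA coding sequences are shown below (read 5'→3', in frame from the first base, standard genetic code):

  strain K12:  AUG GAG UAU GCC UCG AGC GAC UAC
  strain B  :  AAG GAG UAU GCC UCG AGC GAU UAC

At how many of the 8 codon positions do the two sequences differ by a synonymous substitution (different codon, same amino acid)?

Codon 1: AUG Met / AAG Lys — nonsynonymous.
Codon 2: GAG Glu / GAG Glu — identical.
Codon 3: UAU Tyr / UAU Tyr — identical.
Codon 4: GCC Ala / GCC Ala — identical.
Codon 5: UCG Ser / UCG Ser — identical.
Codon 6: AGC Ser / AGC Ser — identical.
Codon 7: GAC Asp / GAU Asp — synonymous.
Codon 8: UAC Tyr / UAC Tyr — identical.
Synonymous differences: 1.

1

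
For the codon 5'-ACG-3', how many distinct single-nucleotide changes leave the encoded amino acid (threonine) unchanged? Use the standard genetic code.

3

Position 1: none → 0 synonymous.
Position 2: none → 0 synonymous.
Position 3: ACT, ACC, ACA → 3 synonymous.
Total: 0 + 0 + 3 = 3.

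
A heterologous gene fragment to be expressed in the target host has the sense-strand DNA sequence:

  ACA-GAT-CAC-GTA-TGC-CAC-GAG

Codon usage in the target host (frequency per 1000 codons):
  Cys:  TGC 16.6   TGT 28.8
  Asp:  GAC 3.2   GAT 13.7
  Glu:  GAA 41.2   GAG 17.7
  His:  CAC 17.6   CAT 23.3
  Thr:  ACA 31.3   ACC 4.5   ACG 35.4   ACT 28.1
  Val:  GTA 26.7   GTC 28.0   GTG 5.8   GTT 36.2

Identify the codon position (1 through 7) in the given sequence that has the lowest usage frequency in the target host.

2

Codon 1 ACA (Thr): 31.3 per 1000.
Codon 2 GAT (Asp): 13.7 per 1000.
Codon 3 CAC (His): 17.6 per 1000.
Codon 4 GTA (Val): 26.7 per 1000.
Codon 5 TGC (Cys): 16.6 per 1000.
Codon 6 CAC (His): 17.6 per 1000.
Codon 7 GAG (Glu): 17.7 per 1000.
Lowest frequency is 13.7 at codon 2.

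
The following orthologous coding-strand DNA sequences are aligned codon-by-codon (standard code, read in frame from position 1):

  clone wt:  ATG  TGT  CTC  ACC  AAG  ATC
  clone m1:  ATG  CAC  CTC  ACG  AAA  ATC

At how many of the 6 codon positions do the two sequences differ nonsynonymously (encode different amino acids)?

1

Codon 1: ATG Met / ATG Met — identical.
Codon 2: TGT Cys / CAC His — nonsynonymous.
Codon 3: CTC Leu / CTC Leu — identical.
Codon 4: ACC Thr / ACG Thr — synonymous.
Codon 5: AAG Lys / AAA Lys — synonymous.
Codon 6: ATC Ile / ATC Ile — identical.
Nonsynonymous differences: 1.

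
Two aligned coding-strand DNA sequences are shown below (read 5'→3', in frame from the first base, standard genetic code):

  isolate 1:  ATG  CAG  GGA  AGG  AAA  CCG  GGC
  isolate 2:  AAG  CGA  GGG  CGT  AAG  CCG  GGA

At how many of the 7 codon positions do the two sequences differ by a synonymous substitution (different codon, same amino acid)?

4

Codon 1: ATG Met / AAG Lys — nonsynonymous.
Codon 2: CAG Gln / CGA Arg — nonsynonymous.
Codon 3: GGA Gly / GGG Gly — synonymous.
Codon 4: AGG Arg / CGT Arg — synonymous.
Codon 5: AAA Lys / AAG Lys — synonymous.
Codon 6: CCG Pro / CCG Pro — identical.
Codon 7: GGC Gly / GGA Gly — synonymous.
Synonymous differences: 4.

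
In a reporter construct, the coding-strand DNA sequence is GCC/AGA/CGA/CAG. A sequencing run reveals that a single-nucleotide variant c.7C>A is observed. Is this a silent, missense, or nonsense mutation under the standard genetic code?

silent

Position 7 falls in codon 3: CGA → Arg.
After the substitution the codon is AGA → Arg.
Both encode Arg, so the change is synonymous.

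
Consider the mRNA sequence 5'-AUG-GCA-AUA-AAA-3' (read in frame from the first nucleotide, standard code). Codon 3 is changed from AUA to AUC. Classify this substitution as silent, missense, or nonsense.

Position 9 falls in codon 3: AUA → Ile.
After the substitution the codon is AUC → Ile.
Both encode Ile, so the change is synonymous.

silent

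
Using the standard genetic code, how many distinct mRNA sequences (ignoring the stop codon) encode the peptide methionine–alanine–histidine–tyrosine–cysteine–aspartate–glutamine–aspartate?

Met: 1 codon.
Ala: 4 codons.
His: 2 codons.
Tyr: 2 codons.
Cys: 2 codons.
Asp: 2 codons.
Gln: 2 codons.
Asp: 2 codons.
1 × 4 × 2 × 2 × 2 × 2 × 2 × 2 = 256.

256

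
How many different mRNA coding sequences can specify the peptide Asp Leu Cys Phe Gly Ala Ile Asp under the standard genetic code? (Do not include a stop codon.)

4608

Asp: 2 codons.
Leu: 6 codons.
Cys: 2 codons.
Phe: 2 codons.
Gly: 4 codons.
Ala: 4 codons.
Ile: 3 codons.
Asp: 2 codons.
2 × 6 × 2 × 2 × 4 × 4 × 3 × 2 = 4608.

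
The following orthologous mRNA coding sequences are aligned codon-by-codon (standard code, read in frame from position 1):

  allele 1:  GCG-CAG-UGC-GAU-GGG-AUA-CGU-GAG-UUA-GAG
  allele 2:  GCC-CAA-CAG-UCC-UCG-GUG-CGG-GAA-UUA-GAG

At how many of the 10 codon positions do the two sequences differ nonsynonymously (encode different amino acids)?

Codon 1: GCG Ala / GCC Ala — synonymous.
Codon 2: CAG Gln / CAA Gln — synonymous.
Codon 3: UGC Cys / CAG Gln — nonsynonymous.
Codon 4: GAU Asp / UCC Ser — nonsynonymous.
Codon 5: GGG Gly / UCG Ser — nonsynonymous.
Codon 6: AUA Ile / GUG Val — nonsynonymous.
Codon 7: CGU Arg / CGG Arg — synonymous.
Codon 8: GAG Glu / GAA Glu — synonymous.
Codon 9: UUA Leu / UUA Leu — identical.
Codon 10: GAG Glu / GAG Glu — identical.
Nonsynonymous differences: 4.

4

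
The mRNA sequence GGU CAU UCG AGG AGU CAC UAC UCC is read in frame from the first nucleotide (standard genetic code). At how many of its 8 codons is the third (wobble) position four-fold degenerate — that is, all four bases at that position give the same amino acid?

3

Codon 1 GGU (Gly): third position 4-fold.
Codon 2 CAU (His): third position 2-fold.
Codon 3 UCG (Ser): third position 4-fold.
Codon 4 AGG (Arg): third position 2-fold.
Codon 5 AGU (Ser): third position 2-fold.
Codon 6 CAC (His): third position 2-fold.
Codon 7 UAC (Tyr): third position 2-fold.
Codon 8 UCC (Ser): third position 4-fold.
Four-fold degenerate third positions: 3.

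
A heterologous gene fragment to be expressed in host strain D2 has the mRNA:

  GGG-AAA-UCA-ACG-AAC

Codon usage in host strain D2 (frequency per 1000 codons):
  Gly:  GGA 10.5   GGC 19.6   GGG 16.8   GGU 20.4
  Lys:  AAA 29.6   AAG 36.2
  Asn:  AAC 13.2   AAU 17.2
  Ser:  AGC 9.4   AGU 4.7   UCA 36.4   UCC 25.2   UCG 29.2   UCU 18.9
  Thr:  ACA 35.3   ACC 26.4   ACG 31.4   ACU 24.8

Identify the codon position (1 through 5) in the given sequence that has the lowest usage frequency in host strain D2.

5

Codon 1 GGG (Gly): 16.8 per 1000.
Codon 2 AAA (Lys): 29.6 per 1000.
Codon 3 UCA (Ser): 36.4 per 1000.
Codon 4 ACG (Thr): 31.4 per 1000.
Codon 5 AAC (Asn): 13.2 per 1000.
Lowest frequency is 13.2 at codon 5.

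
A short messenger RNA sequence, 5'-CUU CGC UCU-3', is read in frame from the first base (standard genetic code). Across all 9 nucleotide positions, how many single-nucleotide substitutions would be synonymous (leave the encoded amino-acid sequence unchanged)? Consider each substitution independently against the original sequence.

9

Codon 1 (CUU, Leu): 3 synonymous substitutions.
Codon 2 (CGC, Arg): 3 synonymous substitutions.
Codon 3 (UCU, Ser): 3 synonymous substitutions.
Total: 3 + 3 + 3 = 9.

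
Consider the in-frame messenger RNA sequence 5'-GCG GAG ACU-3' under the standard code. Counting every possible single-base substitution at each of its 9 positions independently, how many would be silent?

Codon 1 (GCG, Ala): 3 synonymous substitutions.
Codon 2 (GAG, Glu): 1 synonymous substitution.
Codon 3 (ACU, Thr): 3 synonymous substitutions.
Total: 3 + 1 + 3 = 7.

7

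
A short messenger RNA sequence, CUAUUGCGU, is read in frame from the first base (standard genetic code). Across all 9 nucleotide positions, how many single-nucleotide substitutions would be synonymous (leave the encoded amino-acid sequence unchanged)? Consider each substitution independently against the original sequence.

9

Codon 1 (CUA, Leu): 4 synonymous substitutions.
Codon 2 (UUG, Leu): 2 synonymous substitutions.
Codon 3 (CGU, Arg): 3 synonymous substitutions.
Total: 4 + 2 + 3 = 9.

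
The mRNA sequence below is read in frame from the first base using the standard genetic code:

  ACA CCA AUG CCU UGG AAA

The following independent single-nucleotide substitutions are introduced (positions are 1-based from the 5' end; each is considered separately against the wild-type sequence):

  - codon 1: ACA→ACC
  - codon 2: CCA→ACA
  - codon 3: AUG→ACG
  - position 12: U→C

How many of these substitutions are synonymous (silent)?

2

Codon 1: ACA (Thr) → ACC (Thr) — synonymous.
Codon 2: CCA (Pro) → ACA (Thr) — missense.
Codon 3: AUG (Met) → ACG (Thr) — missense.
Codon 4: CCU (Pro) → CCC (Pro) — synonymous.
Synonymous: 2 of 4.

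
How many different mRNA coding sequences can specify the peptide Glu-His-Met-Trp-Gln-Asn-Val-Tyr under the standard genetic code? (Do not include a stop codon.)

128

Glu: 2 codons.
His: 2 codons.
Met: 1 codon.
Trp: 1 codon.
Gln: 2 codons.
Asn: 2 codons.
Val: 4 codons.
Tyr: 2 codons.
2 × 2 × 1 × 1 × 2 × 2 × 4 × 2 = 128.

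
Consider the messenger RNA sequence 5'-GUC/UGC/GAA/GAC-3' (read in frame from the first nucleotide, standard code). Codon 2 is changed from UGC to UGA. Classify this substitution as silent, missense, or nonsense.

Position 6 falls in codon 2: UGC → Cys.
After the substitution the codon is UGA → Stop.
The new codon is a stop codon, so this is a nonsense mutation.

nonsense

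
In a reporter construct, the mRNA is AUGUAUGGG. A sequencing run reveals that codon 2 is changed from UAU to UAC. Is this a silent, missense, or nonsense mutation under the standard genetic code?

Position 6 falls in codon 2: UAU → Tyr.
After the substitution the codon is UAC → Tyr.
Both encode Tyr, so the change is synonymous.

silent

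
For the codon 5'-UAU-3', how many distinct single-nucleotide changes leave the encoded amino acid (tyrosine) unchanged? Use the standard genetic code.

Position 1: none → 0 synonymous.
Position 2: none → 0 synonymous.
Position 3: UAC → 1 synonymous.
Total: 0 + 0 + 1 = 1.

1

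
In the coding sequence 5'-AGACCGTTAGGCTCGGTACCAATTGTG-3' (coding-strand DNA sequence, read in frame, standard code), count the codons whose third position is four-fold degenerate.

6

Codon 1 AGA (Arg): third position 2-fold.
Codon 2 CCG (Pro): third position 4-fold.
Codon 3 TTA (Leu): third position 2-fold.
Codon 4 GGC (Gly): third position 4-fold.
Codon 5 TCG (Ser): third position 4-fold.
Codon 6 GTA (Val): third position 4-fold.
Codon 7 CCA (Pro): third position 4-fold.
Codon 8 ATT (Ile): third position 3-fold.
Codon 9 GTG (Val): third position 4-fold.
Four-fold degenerate third positions: 6.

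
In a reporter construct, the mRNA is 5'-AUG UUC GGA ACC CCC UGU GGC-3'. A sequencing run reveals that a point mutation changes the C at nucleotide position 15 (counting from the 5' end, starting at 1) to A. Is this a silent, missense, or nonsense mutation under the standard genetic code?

silent

Position 15 falls in codon 5: CCC → Pro.
After the substitution the codon is CCA → Pro.
Both encode Pro, so the change is synonymous.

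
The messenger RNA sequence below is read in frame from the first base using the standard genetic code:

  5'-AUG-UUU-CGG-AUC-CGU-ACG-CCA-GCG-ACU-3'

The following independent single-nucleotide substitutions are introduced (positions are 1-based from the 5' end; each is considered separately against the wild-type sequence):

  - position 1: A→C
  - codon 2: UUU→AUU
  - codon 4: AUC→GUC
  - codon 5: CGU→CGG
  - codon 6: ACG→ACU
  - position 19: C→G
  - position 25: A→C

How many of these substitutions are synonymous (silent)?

Codon 1: AUG (Met) → CUG (Leu) — missense.
Codon 2: UUU (Phe) → AUU (Ile) — missense.
Codon 4: AUC (Ile) → GUC (Val) — missense.
Codon 5: CGU (Arg) → CGG (Arg) — synonymous.
Codon 6: ACG (Thr) → ACU (Thr) — synonymous.
Codon 7: CCA (Pro) → GCA (Ala) — missense.
Codon 9: ACU (Thr) → CCU (Pro) — missense.
Synonymous: 2 of 7.

2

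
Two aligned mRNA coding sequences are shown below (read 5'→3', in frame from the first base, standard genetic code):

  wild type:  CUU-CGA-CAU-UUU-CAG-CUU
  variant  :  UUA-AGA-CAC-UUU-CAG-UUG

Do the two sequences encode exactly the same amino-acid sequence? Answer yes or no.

yes

Codon 1: CUU Leu / UUA Leu — synonymous.
Codon 2: CGA Arg / AGA Arg — synonymous.
Codon 3: CAU His / CAC His — synonymous.
Codon 4: UUU Phe / UUU Phe — identical.
Codon 5: CAG Gln / CAG Gln — identical.
Codon 6: CUU Leu / UUG Leu — synonymous.
Nonsynonymous differences: 0 → same protein.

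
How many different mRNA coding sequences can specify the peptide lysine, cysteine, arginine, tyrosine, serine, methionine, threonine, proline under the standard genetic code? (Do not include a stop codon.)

4608

Lys: 2 codons.
Cys: 2 codons.
Arg: 6 codons.
Tyr: 2 codons.
Ser: 6 codons.
Met: 1 codon.
Thr: 4 codons.
Pro: 4 codons.
2 × 2 × 6 × 2 × 6 × 1 × 4 × 4 = 4608.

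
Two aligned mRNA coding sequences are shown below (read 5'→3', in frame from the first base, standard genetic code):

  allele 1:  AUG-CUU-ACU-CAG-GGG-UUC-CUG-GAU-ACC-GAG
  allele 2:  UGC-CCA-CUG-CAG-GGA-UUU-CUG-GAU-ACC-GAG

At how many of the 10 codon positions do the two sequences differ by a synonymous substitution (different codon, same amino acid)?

2

Codon 1: AUG Met / UGC Cys — nonsynonymous.
Codon 2: CUU Leu / CCA Pro — nonsynonymous.
Codon 3: ACU Thr / CUG Leu — nonsynonymous.
Codon 4: CAG Gln / CAG Gln — identical.
Codon 5: GGG Gly / GGA Gly — synonymous.
Codon 6: UUC Phe / UUU Phe — synonymous.
Codon 7: CUG Leu / CUG Leu — identical.
Codon 8: GAU Asp / GAU Asp — identical.
Codon 9: ACC Thr / ACC Thr — identical.
Codon 10: GAG Glu / GAG Glu — identical.
Synonymous differences: 2.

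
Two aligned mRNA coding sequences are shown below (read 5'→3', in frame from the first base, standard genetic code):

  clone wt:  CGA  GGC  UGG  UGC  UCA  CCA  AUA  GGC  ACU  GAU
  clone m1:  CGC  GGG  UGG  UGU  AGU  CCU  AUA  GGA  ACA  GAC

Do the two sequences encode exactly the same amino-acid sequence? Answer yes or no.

yes

Codon 1: CGA Arg / CGC Arg — synonymous.
Codon 2: GGC Gly / GGG Gly — synonymous.
Codon 3: UGG Trp / UGG Trp — identical.
Codon 4: UGC Cys / UGU Cys — synonymous.
Codon 5: UCA Ser / AGU Ser — synonymous.
Codon 6: CCA Pro / CCU Pro — synonymous.
Codon 7: AUA Ile / AUA Ile — identical.
Codon 8: GGC Gly / GGA Gly — synonymous.
Codon 9: ACU Thr / ACA Thr — synonymous.
Codon 10: GAU Asp / GAC Asp — synonymous.
Nonsynonymous differences: 0 → same protein.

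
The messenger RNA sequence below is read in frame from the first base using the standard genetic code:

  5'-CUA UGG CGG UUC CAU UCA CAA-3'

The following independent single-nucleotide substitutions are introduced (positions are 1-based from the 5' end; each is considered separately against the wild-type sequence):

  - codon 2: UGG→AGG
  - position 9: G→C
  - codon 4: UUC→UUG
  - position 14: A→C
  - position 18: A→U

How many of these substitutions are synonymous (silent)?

Codon 2: UGG (Trp) → AGG (Arg) — missense.
Codon 3: CGG (Arg) → CGC (Arg) — synonymous.
Codon 4: UUC (Phe) → UUG (Leu) — missense.
Codon 5: CAU (His) → CCU (Pro) — missense.
Codon 6: UCA (Ser) → UCU (Ser) — synonymous.
Synonymous: 2 of 5.

2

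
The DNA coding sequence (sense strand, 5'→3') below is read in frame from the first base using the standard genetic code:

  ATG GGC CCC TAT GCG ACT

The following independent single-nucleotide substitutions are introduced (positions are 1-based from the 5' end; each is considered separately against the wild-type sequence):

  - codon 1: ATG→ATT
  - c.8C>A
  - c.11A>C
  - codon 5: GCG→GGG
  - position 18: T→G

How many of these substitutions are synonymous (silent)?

1

Codon 1: ATG (Met) → ATT (Ile) — missense.
Codon 3: CCC (Pro) → CAC (His) — missense.
Codon 4: TAT (Tyr) → TCT (Ser) — missense.
Codon 5: GCG (Ala) → GGG (Gly) — missense.
Codon 6: ACT (Thr) → ACG (Thr) — synonymous.
Synonymous: 1 of 5.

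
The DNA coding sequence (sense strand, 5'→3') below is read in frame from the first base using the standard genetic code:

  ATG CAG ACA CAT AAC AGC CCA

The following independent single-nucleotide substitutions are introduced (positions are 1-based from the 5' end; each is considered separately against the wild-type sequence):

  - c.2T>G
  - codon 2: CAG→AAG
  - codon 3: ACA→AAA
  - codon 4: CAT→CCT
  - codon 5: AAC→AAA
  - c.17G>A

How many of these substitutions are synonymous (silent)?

Codon 1: ATG (Met) → AGG (Arg) — missense.
Codon 2: CAG (Gln) → AAG (Lys) — missense.
Codon 3: ACA (Thr) → AAA (Lys) — missense.
Codon 4: CAT (His) → CCT (Pro) — missense.
Codon 5: AAC (Asn) → AAA (Lys) — missense.
Codon 6: AGC (Ser) → AAC (Asn) — missense.
Synonymous: 0 of 6.

0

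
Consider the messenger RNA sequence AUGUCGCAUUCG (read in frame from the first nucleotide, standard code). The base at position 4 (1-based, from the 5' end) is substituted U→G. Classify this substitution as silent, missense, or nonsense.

missense

Position 4 falls in codon 2: UCG → Ser.
After the substitution the codon is GCG → Ala.
Ser ≠ Ala, so this is a missense mutation.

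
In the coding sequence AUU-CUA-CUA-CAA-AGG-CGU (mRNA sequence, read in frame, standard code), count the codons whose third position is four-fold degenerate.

Codon 1 AUU (Ile): third position 3-fold.
Codon 2 CUA (Leu): third position 4-fold.
Codon 3 CUA (Leu): third position 4-fold.
Codon 4 CAA (Gln): third position 2-fold.
Codon 5 AGG (Arg): third position 2-fold.
Codon 6 CGU (Arg): third position 4-fold.
Four-fold degenerate third positions: 3.

3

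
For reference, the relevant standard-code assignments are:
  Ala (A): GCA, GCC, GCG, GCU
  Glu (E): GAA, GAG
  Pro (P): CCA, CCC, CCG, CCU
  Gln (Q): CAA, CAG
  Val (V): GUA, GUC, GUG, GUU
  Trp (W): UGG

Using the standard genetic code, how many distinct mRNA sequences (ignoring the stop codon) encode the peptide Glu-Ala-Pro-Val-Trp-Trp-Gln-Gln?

512

Glu: 2 codons.
Ala: 4 codons.
Pro: 4 codons.
Val: 4 codons.
Trp: 1 codon.
Trp: 1 codon.
Gln: 2 codons.
Gln: 2 codons.
2 × 4 × 4 × 4 × 1 × 1 × 2 × 2 = 512.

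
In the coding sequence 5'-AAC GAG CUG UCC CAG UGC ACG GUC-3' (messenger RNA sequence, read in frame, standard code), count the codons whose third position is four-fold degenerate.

Codon 1 AAC (Asn): third position 2-fold.
Codon 2 GAG (Glu): third position 2-fold.
Codon 3 CUG (Leu): third position 4-fold.
Codon 4 UCC (Ser): third position 4-fold.
Codon 5 CAG (Gln): third position 2-fold.
Codon 6 UGC (Cys): third position 2-fold.
Codon 7 ACG (Thr): third position 4-fold.
Codon 8 GUC (Val): third position 4-fold.
Four-fold degenerate third positions: 4.

4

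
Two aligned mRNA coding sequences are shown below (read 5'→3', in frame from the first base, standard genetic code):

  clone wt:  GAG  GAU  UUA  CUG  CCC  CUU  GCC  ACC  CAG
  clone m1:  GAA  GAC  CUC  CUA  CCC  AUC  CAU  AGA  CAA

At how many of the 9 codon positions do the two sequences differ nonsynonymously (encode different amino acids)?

3

Codon 1: GAG Glu / GAA Glu — synonymous.
Codon 2: GAU Asp / GAC Asp — synonymous.
Codon 3: UUA Leu / CUC Leu — synonymous.
Codon 4: CUG Leu / CUA Leu — synonymous.
Codon 5: CCC Pro / CCC Pro — identical.
Codon 6: CUU Leu / AUC Ile — nonsynonymous.
Codon 7: GCC Ala / CAU His — nonsynonymous.
Codon 8: ACC Thr / AGA Arg — nonsynonymous.
Codon 9: CAG Gln / CAA Gln — synonymous.
Nonsynonymous differences: 3.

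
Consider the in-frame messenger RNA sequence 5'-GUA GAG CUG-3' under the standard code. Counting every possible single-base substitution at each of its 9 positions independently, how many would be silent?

8

Codon 1 (GUA, Val): 3 synonymous substitutions.
Codon 2 (GAG, Glu): 1 synonymous substitution.
Codon 3 (CUG, Leu): 4 synonymous substitutions.
Total: 3 + 1 + 4 = 8.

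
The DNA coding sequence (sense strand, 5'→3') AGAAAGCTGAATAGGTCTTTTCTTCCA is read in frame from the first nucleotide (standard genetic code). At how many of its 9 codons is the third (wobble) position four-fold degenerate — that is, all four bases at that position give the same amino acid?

4

Codon 1 AGA (Arg): third position 2-fold.
Codon 2 AAG (Lys): third position 2-fold.
Codon 3 CTG (Leu): third position 4-fold.
Codon 4 AAT (Asn): third position 2-fold.
Codon 5 AGG (Arg): third position 2-fold.
Codon 6 TCT (Ser): third position 4-fold.
Codon 7 TTT (Phe): third position 2-fold.
Codon 8 CTT (Leu): third position 4-fold.
Codon 9 CCA (Pro): third position 4-fold.
Four-fold degenerate third positions: 4.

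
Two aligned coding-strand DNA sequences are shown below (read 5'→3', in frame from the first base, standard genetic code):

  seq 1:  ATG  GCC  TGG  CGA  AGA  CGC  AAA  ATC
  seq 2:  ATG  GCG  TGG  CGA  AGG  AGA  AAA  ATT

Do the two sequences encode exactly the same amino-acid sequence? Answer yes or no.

yes

Codon 1: ATG Met / ATG Met — identical.
Codon 2: GCC Ala / GCG Ala — synonymous.
Codon 3: TGG Trp / TGG Trp — identical.
Codon 4: CGA Arg / CGA Arg — identical.
Codon 5: AGA Arg / AGG Arg — synonymous.
Codon 6: CGC Arg / AGA Arg — synonymous.
Codon 7: AAA Lys / AAA Lys — identical.
Codon 8: ATC Ile / ATT Ile — synonymous.
Nonsynonymous differences: 0 → same protein.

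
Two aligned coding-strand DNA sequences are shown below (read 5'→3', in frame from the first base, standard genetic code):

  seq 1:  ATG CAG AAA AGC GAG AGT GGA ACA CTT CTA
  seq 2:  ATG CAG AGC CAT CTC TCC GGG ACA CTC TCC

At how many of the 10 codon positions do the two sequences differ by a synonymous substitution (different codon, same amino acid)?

Codon 1: ATG Met / ATG Met — identical.
Codon 2: CAG Gln / CAG Gln — identical.
Codon 3: AAA Lys / AGC Ser — nonsynonymous.
Codon 4: AGC Ser / CAT His — nonsynonymous.
Codon 5: GAG Glu / CTC Leu — nonsynonymous.
Codon 6: AGT Ser / TCC Ser — synonymous.
Codon 7: GGA Gly / GGG Gly — synonymous.
Codon 8: ACA Thr / ACA Thr — identical.
Codon 9: CTT Leu / CTC Leu — synonymous.
Codon 10: CTA Leu / TCC Ser — nonsynonymous.
Synonymous differences: 3.

3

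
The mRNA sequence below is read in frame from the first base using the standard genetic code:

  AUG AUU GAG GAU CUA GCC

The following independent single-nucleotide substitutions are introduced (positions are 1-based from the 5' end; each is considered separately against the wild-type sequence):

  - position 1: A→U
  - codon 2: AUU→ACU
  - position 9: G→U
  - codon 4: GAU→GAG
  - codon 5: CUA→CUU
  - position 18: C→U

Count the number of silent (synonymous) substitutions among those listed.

2

Codon 1: AUG (Met) → UUG (Leu) — missense.
Codon 2: AUU (Ile) → ACU (Thr) — missense.
Codon 3: GAG (Glu) → GAU (Asp) — missense.
Codon 4: GAU (Asp) → GAG (Glu) — missense.
Codon 5: CUA (Leu) → CUU (Leu) — synonymous.
Codon 6: GCC (Ala) → GCU (Ala) — synonymous.
Synonymous: 2 of 6.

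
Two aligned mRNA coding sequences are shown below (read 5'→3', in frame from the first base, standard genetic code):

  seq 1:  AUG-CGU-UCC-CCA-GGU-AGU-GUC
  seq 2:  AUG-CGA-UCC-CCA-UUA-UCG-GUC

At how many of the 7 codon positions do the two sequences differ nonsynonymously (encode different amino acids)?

Codon 1: AUG Met / AUG Met — identical.
Codon 2: CGU Arg / CGA Arg — synonymous.
Codon 3: UCC Ser / UCC Ser — identical.
Codon 4: CCA Pro / CCA Pro — identical.
Codon 5: GGU Gly / UUA Leu — nonsynonymous.
Codon 6: AGU Ser / UCG Ser — synonymous.
Codon 7: GUC Val / GUC Val — identical.
Nonsynonymous differences: 1.

1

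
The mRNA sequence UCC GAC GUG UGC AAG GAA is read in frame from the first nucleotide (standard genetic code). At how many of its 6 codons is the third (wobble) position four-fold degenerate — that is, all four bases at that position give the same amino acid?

Codon 1 UCC (Ser): third position 4-fold.
Codon 2 GAC (Asp): third position 2-fold.
Codon 3 GUG (Val): third position 4-fold.
Codon 4 UGC (Cys): third position 2-fold.
Codon 5 AAG (Lys): third position 2-fold.
Codon 6 GAA (Glu): third position 2-fold.
Four-fold degenerate third positions: 2.

2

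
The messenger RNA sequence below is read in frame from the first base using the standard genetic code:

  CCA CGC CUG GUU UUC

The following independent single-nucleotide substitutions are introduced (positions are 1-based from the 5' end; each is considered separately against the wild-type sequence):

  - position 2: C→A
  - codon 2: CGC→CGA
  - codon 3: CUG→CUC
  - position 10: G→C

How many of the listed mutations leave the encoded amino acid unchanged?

Codon 1: CCA (Pro) → CAA (Gln) — missense.
Codon 2: CGC (Arg) → CGA (Arg) — synonymous.
Codon 3: CUG (Leu) → CUC (Leu) — synonymous.
Codon 4: GUU (Val) → CUU (Leu) — missense.
Synonymous: 2 of 4.

2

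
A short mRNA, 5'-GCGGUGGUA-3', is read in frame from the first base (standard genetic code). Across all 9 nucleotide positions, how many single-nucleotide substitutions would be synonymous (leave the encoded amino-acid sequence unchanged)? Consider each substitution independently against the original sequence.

9

Codon 1 (GCG, Ala): 3 synonymous substitutions.
Codon 2 (GUG, Val): 3 synonymous substitutions.
Codon 3 (GUA, Val): 3 synonymous substitutions.
Total: 3 + 3 + 3 = 9.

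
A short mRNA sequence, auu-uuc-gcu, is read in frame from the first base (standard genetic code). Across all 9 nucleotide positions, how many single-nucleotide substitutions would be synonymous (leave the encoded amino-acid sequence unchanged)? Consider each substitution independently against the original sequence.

Codon 1 (AUU, Ile): 2 synonymous substitutions.
Codon 2 (UUC, Phe): 1 synonymous substitution.
Codon 3 (GCU, Ala): 3 synonymous substitutions.
Total: 2 + 1 + 3 = 6.

6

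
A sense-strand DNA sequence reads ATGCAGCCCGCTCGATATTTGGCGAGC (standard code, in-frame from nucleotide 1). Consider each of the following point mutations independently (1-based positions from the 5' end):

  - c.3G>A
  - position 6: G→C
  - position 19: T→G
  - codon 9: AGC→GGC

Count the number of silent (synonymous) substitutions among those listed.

Codon 1: ATG (Met) → ATA (Ile) — missense.
Codon 2: CAG (Gln) → CAC (His) — missense.
Codon 7: TTG (Leu) → GTG (Val) — missense.
Codon 9: AGC (Ser) → GGC (Gly) — missense.
Synonymous: 0 of 4.

0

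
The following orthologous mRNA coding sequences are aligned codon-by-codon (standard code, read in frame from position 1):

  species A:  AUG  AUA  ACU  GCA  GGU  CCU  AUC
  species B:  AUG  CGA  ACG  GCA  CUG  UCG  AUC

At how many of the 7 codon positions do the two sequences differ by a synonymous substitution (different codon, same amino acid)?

1

Codon 1: AUG Met / AUG Met — identical.
Codon 2: AUA Ile / CGA Arg — nonsynonymous.
Codon 3: ACU Thr / ACG Thr — synonymous.
Codon 4: GCA Ala / GCA Ala — identical.
Codon 5: GGU Gly / CUG Leu — nonsynonymous.
Codon 6: CCU Pro / UCG Ser — nonsynonymous.
Codon 7: AUC Ile / AUC Ile — identical.
Synonymous differences: 1.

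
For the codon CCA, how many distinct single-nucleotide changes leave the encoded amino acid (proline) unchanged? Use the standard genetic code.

Position 1: none → 0 synonymous.
Position 2: none → 0 synonymous.
Position 3: CCU, CCC, CCG → 3 synonymous.
Total: 0 + 0 + 3 = 3.

3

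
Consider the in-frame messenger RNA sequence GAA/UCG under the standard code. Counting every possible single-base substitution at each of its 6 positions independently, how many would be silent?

Codon 1 (GAA, Glu): 1 synonymous substitution.
Codon 2 (UCG, Ser): 3 synonymous substitutions.
Total: 1 + 3 = 4.

4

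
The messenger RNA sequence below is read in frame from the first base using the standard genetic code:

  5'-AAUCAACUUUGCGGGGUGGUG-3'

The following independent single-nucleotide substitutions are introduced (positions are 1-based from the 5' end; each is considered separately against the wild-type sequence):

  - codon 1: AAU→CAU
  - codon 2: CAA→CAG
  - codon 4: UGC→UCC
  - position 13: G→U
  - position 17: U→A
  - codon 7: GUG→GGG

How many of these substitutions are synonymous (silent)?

1

Codon 1: AAU (Asn) → CAU (His) — missense.
Codon 2: CAA (Gln) → CAG (Gln) — synonymous.
Codon 4: UGC (Cys) → UCC (Ser) — missense.
Codon 5: GGG (Gly) → UGG (Trp) — missense.
Codon 6: GUG (Val) → GAG (Glu) — missense.
Codon 7: GUG (Val) → GGG (Gly) — missense.
Synonymous: 1 of 6.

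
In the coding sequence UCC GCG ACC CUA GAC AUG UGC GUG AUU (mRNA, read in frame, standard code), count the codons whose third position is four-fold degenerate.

Codon 1 UCC (Ser): third position 4-fold.
Codon 2 GCG (Ala): third position 4-fold.
Codon 3 ACC (Thr): third position 4-fold.
Codon 4 CUA (Leu): third position 4-fold.
Codon 5 GAC (Asp): third position 2-fold.
Codon 6 AUG (Met): third position 1-fold.
Codon 7 UGC (Cys): third position 2-fold.
Codon 8 GUG (Val): third position 4-fold.
Codon 9 AUU (Ile): third position 3-fold.
Four-fold degenerate third positions: 5.

5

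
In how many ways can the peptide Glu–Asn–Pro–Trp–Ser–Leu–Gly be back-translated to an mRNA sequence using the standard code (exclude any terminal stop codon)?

Glu: 2 codons.
Asn: 2 codons.
Pro: 4 codons.
Trp: 1 codon.
Ser: 6 codons.
Leu: 6 codons.
Gly: 4 codons.
2 × 2 × 4 × 1 × 6 × 6 × 4 = 2304.

2304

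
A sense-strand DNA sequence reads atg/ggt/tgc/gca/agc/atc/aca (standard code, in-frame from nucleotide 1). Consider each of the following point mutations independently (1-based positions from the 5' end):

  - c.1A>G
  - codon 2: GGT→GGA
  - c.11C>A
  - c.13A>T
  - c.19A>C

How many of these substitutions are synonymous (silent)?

Codon 1: ATG (Met) → GTG (Val) — missense.
Codon 2: GGT (Gly) → GGA (Gly) — synonymous.
Codon 4: GCA (Ala) → GAA (Glu) — missense.
Codon 5: AGC (Ser) → TGC (Cys) — missense.
Codon 7: ACA (Thr) → CCA (Pro) — missense.
Synonymous: 1 of 5.

1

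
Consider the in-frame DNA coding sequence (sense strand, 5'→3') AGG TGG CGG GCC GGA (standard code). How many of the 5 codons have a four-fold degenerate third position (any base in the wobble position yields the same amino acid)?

Codon 1 AGG (Arg): third position 2-fold.
Codon 2 TGG (Trp): third position 1-fold.
Codon 3 CGG (Arg): third position 4-fold.
Codon 4 GCC (Ala): third position 4-fold.
Codon 5 GGA (Gly): third position 4-fold.
Four-fold degenerate third positions: 3.

3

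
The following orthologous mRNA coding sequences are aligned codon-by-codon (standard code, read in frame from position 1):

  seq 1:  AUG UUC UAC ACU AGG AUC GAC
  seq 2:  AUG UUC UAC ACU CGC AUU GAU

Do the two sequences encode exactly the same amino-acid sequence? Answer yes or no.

Codon 1: AUG Met / AUG Met — identical.
Codon 2: UUC Phe / UUC Phe — identical.
Codon 3: UAC Tyr / UAC Tyr — identical.
Codon 4: ACU Thr / ACU Thr — identical.
Codon 5: AGG Arg / CGC Arg — synonymous.
Codon 6: AUC Ile / AUU Ile — synonymous.
Codon 7: GAC Asp / GAU Asp — synonymous.
Nonsynonymous differences: 0 → same protein.

yes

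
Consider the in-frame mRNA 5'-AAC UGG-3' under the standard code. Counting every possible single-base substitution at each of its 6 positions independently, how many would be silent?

1

Codon 1 (AAC, Asn): 1 synonymous substitution.
Codon 2 (UGG, Trp): 0 synonymous substitutions.
Total: 1 + 0 = 1.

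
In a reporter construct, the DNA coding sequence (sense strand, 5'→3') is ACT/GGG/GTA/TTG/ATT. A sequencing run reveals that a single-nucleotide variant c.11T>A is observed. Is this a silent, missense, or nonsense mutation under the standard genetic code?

nonsense

Position 11 falls in codon 4: TTG → Leu.
After the substitution the codon is TAG → Stop.
The new codon is a stop codon, so this is a nonsense mutation.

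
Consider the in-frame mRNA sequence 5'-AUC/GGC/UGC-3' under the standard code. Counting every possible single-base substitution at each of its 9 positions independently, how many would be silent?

Codon 1 (AUC, Ile): 2 synonymous substitutions.
Codon 2 (GGC, Gly): 3 synonymous substitutions.
Codon 3 (UGC, Cys): 1 synonymous substitution.
Total: 2 + 3 + 1 = 6.

6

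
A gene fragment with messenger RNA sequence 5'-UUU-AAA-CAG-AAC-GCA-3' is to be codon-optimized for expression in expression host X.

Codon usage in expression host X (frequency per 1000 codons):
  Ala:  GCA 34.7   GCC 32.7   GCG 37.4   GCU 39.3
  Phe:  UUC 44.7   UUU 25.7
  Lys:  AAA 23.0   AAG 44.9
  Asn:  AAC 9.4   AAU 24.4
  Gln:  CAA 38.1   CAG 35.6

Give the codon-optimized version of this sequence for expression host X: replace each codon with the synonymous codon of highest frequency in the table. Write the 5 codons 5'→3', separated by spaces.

UUC AAG CAA AAU GCU

Codon 1 (Phe): best is UUC at 44.7.
Codon 2 (Lys): best is AAG at 44.9.
Codon 3 (Gln): best is CAA at 38.1.
Codon 4 (Asn): best is AAU at 24.4.
Codon 5 (Ala): best is GCU at 39.3.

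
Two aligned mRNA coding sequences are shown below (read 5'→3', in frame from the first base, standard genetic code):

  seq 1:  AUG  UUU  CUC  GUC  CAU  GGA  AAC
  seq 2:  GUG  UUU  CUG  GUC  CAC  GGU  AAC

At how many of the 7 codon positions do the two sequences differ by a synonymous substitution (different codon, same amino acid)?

3

Codon 1: AUG Met / GUG Val — nonsynonymous.
Codon 2: UUU Phe / UUU Phe — identical.
Codon 3: CUC Leu / CUG Leu — synonymous.
Codon 4: GUC Val / GUC Val — identical.
Codon 5: CAU His / CAC His — synonymous.
Codon 6: GGA Gly / GGU Gly — synonymous.
Codon 7: AAC Asn / AAC Asn — identical.
Synonymous differences: 3.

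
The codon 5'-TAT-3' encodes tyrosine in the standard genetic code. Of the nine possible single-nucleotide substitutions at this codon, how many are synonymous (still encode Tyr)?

1

Position 1: none → 0 synonymous.
Position 2: none → 0 synonymous.
Position 3: TAC → 1 synonymous.
Total: 0 + 0 + 1 = 1.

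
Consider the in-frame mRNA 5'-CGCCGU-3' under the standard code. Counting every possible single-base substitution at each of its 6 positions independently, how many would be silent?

Codon 1 (CGC, Arg): 3 synonymous substitutions.
Codon 2 (CGU, Arg): 3 synonymous substitutions.
Total: 3 + 3 = 6.

6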